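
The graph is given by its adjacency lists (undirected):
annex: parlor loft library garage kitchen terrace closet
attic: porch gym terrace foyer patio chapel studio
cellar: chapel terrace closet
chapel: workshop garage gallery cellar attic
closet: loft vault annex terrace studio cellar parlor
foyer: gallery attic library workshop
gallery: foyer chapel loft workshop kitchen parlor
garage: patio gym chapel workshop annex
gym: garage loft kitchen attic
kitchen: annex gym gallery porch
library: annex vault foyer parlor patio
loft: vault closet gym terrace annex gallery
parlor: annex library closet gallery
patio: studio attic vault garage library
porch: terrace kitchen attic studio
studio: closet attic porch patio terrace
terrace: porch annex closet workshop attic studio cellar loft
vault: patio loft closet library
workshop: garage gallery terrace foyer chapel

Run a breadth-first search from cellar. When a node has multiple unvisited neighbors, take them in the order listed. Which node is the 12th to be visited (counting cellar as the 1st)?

loft

Visit cellar; enqueue chapel, terrace, closet → queue [chapel, terrace, closet]
Visit chapel; enqueue workshop, garage, gallery, attic → queue [terrace, closet, workshop, garage, gallery, attic]
Visit terrace; enqueue porch, annex, studio, loft → queue [closet, workshop, garage, gallery, attic, porch, annex, studio, loft]
Visit closet; enqueue vault, parlor → queue [workshop, garage, gallery, attic, porch, annex, studio, loft, vault, parlor]
Visit workshop; enqueue foyer → queue [garage, gallery, attic, porch, annex, studio, loft, vault, parlor, foyer]
Visit garage; enqueue patio, gym → queue [gallery, attic, porch, annex, studio, loft, vault, parlor, foyer, patio, gym]
Visit gallery; enqueue kitchen → queue [attic, porch, annex, studio, loft, vault, parlor, foyer, patio, gym, kitchen]
Visit attic → queue [porch, annex, studio, loft, vault, parlor, foyer, patio, gym, kitchen]
Visit porch → queue [annex, studio, loft, vault, parlor, foyer, patio, gym, kitchen]
Visit annex; enqueue library → queue [studio, loft, vault, parlor, foyer, patio, gym, kitchen, library]
Visit studio → queue [loft, vault, parlor, foyer, patio, gym, kitchen, library]
Visit loft → queue [vault, parlor, foyer, patio, gym, kitchen, library]
Visit vault → queue [parlor, foyer, patio, gym, kitchen, library]
Visit parlor → queue [foyer, patio, gym, kitchen, library]
Visit foyer → queue [patio, gym, kitchen, library]
Visit patio → queue [gym, kitchen, library]
Visit gym → queue [kitchen, library]
Visit kitchen → queue [library]
Visit library → queue []

Visit order: cellar, chapel, terrace, closet, workshop, garage, gallery, attic, porch, annex, studio, loft, vault, parlor, foyer, patio, gym, kitchen, library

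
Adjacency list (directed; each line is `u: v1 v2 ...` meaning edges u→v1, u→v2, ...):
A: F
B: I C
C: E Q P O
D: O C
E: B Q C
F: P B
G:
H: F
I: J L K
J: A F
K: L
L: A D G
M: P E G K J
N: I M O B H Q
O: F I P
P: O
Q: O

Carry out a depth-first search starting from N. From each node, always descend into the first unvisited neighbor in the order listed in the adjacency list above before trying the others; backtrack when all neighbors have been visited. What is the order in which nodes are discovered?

N, I, J, A, F, P, O, B, C, E, Q, L, D, G, K, M, H

Visit N
N → I
I → J
J → A
A → F
F → P
P → O
F → B
B → C
C → E
E → Q
I → L
L → D
L → G
I → K
N → M
N → H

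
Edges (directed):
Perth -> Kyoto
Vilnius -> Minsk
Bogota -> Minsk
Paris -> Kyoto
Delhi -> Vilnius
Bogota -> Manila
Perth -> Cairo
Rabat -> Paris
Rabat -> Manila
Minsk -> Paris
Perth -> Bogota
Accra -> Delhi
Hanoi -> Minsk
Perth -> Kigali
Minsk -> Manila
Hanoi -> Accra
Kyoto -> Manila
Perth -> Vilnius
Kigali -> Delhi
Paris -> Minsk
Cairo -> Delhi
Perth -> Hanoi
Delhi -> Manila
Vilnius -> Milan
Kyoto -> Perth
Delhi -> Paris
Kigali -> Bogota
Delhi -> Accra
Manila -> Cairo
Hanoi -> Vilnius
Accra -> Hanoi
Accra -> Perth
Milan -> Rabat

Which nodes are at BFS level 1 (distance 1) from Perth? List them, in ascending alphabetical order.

Bogota, Cairo, Hanoi, Kigali, Kyoto, Vilnius

Level 0: Perth
Level 1: Bogota, Cairo, Hanoi, Kigali, Kyoto, Vilnius
Level 2: Accra, Delhi, Manila, Milan, Minsk
Level 3: Paris, Rabat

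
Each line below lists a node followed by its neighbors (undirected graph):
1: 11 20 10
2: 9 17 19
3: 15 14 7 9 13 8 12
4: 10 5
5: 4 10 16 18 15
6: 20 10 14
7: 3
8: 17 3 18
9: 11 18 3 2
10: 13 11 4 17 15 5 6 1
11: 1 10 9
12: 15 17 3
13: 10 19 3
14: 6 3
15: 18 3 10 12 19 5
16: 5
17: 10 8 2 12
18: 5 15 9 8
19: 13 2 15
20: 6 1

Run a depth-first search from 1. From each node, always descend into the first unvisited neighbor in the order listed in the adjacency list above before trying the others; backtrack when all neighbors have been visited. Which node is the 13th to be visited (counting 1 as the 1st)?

3

Visit 1
1 → 11
11 → 10
10 → 13
13 → 19
19 → 2
2 → 9
9 → 18
18 → 5
5 → 4
5 → 16
5 → 15
15 → 3
3 → 14
14 → 6
6 → 20
3 → 7
3 → 8
8 → 17
17 → 12

Visit order: 1, 11, 10, 13, 19, 2, 9, 18, 5, 4, 16, 15, 3, 14, 6, 20, 7, 8, 17, 12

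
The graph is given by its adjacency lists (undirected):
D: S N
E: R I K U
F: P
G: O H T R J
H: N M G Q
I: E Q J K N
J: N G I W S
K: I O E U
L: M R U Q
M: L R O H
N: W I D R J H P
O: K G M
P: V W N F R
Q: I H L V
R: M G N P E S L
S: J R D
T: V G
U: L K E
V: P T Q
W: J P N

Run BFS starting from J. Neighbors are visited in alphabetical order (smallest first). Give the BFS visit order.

J, G, I, N, S, W, H, O, R, T, E, K, Q, D, P, M, L, V, U, F

Visit J; enqueue G, I, N, S, W → queue [G, I, N, S, W]
Visit G; enqueue H, O, R, T → queue [I, N, S, W, H, O, R, T]
Visit I; enqueue E, K, Q → queue [N, S, W, H, O, R, T, E, K, Q]
Visit N; enqueue D, P → queue [S, W, H, O, R, T, E, K, Q, D, P]
Visit S → queue [W, H, O, R, T, E, K, Q, D, P]
Visit W → queue [H, O, R, T, E, K, Q, D, P]
Visit H; enqueue M → queue [O, R, T, E, K, Q, D, P, M]
Visit O → queue [R, T, E, K, Q, D, P, M]
Visit R; enqueue L → queue [T, E, K, Q, D, P, M, L]
Visit T; enqueue V → queue [E, K, Q, D, P, M, L, V]
Visit E; enqueue U → queue [K, Q, D, P, M, L, V, U]
Visit K → queue [Q, D, P, M, L, V, U]
Visit Q → queue [D, P, M, L, V, U]
Visit D → queue [P, M, L, V, U]
Visit P; enqueue F → queue [M, L, V, U, F]
Visit M → queue [L, V, U, F]
Visit L → queue [V, U, F]
Visit V → queue [U, F]
Visit U → queue [F]
Visit F → queue []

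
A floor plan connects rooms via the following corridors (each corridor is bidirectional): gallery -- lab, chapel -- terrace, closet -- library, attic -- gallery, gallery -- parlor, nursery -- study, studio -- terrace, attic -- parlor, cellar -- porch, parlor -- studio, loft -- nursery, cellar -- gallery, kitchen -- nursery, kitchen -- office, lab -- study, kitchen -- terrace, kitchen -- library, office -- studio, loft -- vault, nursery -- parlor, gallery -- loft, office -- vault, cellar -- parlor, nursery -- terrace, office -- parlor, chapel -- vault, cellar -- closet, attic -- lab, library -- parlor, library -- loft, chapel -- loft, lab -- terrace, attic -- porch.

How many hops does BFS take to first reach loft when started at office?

Level 0: office
Level 1: kitchen, parlor, studio, vault
Level 2: attic, cellar, chapel, gallery, library, loft, nursery, terrace
Level 3: closet, lab, porch, study
loft first appears at level 2.

2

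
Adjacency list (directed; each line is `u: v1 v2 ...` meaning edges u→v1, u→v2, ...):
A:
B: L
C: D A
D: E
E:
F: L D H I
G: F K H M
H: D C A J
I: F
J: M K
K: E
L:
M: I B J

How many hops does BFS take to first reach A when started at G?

2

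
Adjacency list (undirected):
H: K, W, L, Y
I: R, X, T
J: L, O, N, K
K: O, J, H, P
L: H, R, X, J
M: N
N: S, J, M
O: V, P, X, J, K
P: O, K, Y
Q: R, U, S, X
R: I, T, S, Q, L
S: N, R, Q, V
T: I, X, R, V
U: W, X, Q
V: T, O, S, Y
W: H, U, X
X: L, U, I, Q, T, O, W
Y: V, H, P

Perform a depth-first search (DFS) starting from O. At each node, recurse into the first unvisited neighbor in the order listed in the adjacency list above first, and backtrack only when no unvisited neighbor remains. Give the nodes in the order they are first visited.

Visit O
O → V
V → T
T → I
I → R
R → S
S → N
N → J
J → L
L → H
H → K
K → P
P → Y
H → W
W → U
U → X
X → Q
N → M

O, V, T, I, R, S, N, J, L, H, K, P, Y, W, U, X, Q, M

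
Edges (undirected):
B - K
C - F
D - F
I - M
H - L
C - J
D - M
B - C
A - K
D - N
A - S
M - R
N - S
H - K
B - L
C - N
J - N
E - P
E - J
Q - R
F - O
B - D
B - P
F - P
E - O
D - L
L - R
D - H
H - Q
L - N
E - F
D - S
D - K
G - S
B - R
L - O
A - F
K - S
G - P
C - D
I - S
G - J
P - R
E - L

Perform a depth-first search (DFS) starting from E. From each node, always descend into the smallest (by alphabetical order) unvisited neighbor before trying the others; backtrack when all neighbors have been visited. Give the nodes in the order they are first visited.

E, F, A, K, B, C, D, H, L, N, J, G, P, R, M, I, S, Q, O

Visit E
E → F
F → A
A → K
K → B
B → C
C → D
D → H
H → L
L → N
N → J
J → G
G → P
P → R
R → M
M → I
I → S
R → Q
L → O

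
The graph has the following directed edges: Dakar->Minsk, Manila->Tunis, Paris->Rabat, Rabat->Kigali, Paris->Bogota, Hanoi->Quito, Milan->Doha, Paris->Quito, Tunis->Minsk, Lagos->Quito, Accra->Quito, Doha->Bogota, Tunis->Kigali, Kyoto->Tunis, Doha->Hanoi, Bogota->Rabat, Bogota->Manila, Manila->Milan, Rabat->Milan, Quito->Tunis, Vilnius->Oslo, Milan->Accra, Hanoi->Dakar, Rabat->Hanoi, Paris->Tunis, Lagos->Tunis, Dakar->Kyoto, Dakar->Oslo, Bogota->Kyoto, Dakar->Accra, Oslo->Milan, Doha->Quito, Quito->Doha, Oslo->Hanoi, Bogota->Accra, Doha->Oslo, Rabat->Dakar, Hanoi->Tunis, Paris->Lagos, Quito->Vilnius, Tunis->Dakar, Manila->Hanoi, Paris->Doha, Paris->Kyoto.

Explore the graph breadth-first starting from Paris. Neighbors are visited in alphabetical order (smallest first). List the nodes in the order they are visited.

Visit Paris; enqueue Bogota, Doha, Kyoto, Lagos, Quito, Rabat, Tunis → queue [Bogota, Doha, Kyoto, Lagos, Quito, Rabat, Tunis]
Visit Bogota; enqueue Accra, Manila → queue [Doha, Kyoto, Lagos, Quito, Rabat, Tunis, Accra, Manila]
Visit Doha; enqueue Hanoi, Oslo → queue [Kyoto, Lagos, Quito, Rabat, Tunis, Accra, Manila, Hanoi, Oslo]
Visit Kyoto → queue [Lagos, Quito, Rabat, Tunis, Accra, Manila, Hanoi, Oslo]
Visit Lagos → queue [Quito, Rabat, Tunis, Accra, Manila, Hanoi, Oslo]
Visit Quito; enqueue Vilnius → queue [Rabat, Tunis, Accra, Manila, Hanoi, Oslo, Vilnius]
Visit Rabat; enqueue Dakar, Kigali, Milan → queue [Tunis, Accra, Manila, Hanoi, Oslo, Vilnius, Dakar, Kigali, Milan]
Visit Tunis; enqueue Minsk → queue [Accra, Manila, Hanoi, Oslo, Vilnius, Dakar, Kigali, Milan, Minsk]
Visit Accra → queue [Manila, Hanoi, Oslo, Vilnius, Dakar, Kigali, Milan, Minsk]
Visit Manila → queue [Hanoi, Oslo, Vilnius, Dakar, Kigali, Milan, Minsk]
Visit Hanoi → queue [Oslo, Vilnius, Dakar, Kigali, Milan, Minsk]
Visit Oslo → queue [Vilnius, Dakar, Kigali, Milan, Minsk]
Visit Vilnius → queue [Dakar, Kigali, Milan, Minsk]
Visit Dakar → queue [Kigali, Milan, Minsk]
Visit Kigali → queue [Milan, Minsk]
Visit Milan → queue [Minsk]
Visit Minsk → queue []

Paris → Bogota → Doha → Kyoto → Lagos → Quito → Rabat → Tunis → Accra → Manila → Hanoi → Oslo → Vilnius → Dakar → Kigali → Milan → Minsk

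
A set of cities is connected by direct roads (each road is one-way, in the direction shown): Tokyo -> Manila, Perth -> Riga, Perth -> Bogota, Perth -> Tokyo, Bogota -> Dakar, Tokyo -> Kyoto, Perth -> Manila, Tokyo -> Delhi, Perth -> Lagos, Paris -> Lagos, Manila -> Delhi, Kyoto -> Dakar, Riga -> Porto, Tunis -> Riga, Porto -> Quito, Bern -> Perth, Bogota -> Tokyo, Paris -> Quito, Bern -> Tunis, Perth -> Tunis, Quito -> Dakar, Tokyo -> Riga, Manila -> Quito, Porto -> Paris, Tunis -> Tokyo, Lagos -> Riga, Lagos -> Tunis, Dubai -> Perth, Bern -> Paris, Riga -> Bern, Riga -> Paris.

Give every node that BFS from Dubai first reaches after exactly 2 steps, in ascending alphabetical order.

Level 0: Dubai
Level 1: Perth
Level 2: Bogota, Lagos, Manila, Riga, Tokyo, Tunis
Level 3: Bern, Dakar, Delhi, Kyoto, Paris, Porto, Quito

Bogota, Lagos, Manila, Riga, Tokyo, Tunis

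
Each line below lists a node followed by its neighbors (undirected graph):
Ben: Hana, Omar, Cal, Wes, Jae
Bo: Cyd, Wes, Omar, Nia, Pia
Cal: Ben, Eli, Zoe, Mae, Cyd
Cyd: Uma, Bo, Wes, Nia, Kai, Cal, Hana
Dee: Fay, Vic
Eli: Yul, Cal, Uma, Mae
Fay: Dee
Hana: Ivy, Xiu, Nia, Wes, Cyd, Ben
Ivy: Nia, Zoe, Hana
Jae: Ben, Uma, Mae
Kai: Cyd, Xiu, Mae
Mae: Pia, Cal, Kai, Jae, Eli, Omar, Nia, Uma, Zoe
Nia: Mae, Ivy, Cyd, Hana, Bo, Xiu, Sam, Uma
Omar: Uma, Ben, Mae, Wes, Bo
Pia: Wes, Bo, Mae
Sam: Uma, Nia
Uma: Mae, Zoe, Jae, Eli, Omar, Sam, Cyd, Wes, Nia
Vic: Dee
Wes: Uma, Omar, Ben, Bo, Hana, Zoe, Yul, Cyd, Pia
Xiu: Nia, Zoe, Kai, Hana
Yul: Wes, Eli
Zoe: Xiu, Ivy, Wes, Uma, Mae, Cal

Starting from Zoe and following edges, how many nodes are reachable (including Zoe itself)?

19

BFS from Zoe visits: Zoe, Xiu, Ivy, Wes, Uma, Mae, Cal, Nia, Kai, Hana, Omar, Ben, Bo, Yul, Cyd, Pia, Jae, Eli, Sam
Reachable nodes: 19 of 22 total.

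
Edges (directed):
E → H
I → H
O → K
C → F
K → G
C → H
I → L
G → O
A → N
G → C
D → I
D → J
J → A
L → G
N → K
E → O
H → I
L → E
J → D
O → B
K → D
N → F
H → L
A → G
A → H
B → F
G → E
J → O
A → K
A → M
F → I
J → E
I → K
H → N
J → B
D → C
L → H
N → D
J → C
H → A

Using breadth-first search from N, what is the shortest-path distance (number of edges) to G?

Level 0: N
Level 1: D, F, K
Level 2: C, G, I, J
Level 3: A, B, E, H, L, O
Level 4: M
G first appears at level 2.

2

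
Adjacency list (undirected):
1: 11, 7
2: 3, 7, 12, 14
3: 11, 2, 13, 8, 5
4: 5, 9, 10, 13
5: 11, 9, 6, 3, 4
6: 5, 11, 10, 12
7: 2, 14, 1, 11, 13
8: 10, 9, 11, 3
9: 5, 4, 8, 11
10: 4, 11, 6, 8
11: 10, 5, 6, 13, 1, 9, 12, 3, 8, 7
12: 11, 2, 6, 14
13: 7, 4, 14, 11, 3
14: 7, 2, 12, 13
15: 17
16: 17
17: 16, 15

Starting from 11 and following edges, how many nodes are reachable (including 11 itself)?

BFS from 11 visits: 11, 10, 5, 6, 13, 1, 9, 12, 3, 8, 7, 4, 14, 2
Reachable nodes: 14 of 17 total.

14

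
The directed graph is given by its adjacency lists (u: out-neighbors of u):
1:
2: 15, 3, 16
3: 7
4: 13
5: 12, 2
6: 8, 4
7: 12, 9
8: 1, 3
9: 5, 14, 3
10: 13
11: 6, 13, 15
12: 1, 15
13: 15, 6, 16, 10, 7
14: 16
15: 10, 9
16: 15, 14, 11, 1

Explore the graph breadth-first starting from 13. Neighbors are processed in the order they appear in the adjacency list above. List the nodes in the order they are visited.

Visit 13; enqueue 15, 6, 16, 10, 7 → queue [15, 6, 16, 10, 7]
Visit 15; enqueue 9 → queue [6, 16, 10, 7, 9]
Visit 6; enqueue 8, 4 → queue [16, 10, 7, 9, 8, 4]
Visit 16; enqueue 14, 11, 1 → queue [10, 7, 9, 8, 4, 14, 11, 1]
Visit 10 → queue [7, 9, 8, 4, 14, 11, 1]
Visit 7; enqueue 12 → queue [9, 8, 4, 14, 11, 1, 12]
Visit 9; enqueue 5, 3 → queue [8, 4, 14, 11, 1, 12, 5, 3]
Visit 8 → queue [4, 14, 11, 1, 12, 5, 3]
Visit 4 → queue [14, 11, 1, 12, 5, 3]
Visit 14 → queue [11, 1, 12, 5, 3]
Visit 11 → queue [1, 12, 5, 3]
Visit 1 → queue [12, 5, 3]
Visit 12 → queue [5, 3]
Visit 5; enqueue 2 → queue [3, 2]
Visit 3 → queue [2]
Visit 2 → queue []

13 15 6 16 10 7 9 8 4 14 11 1 12 5 3 2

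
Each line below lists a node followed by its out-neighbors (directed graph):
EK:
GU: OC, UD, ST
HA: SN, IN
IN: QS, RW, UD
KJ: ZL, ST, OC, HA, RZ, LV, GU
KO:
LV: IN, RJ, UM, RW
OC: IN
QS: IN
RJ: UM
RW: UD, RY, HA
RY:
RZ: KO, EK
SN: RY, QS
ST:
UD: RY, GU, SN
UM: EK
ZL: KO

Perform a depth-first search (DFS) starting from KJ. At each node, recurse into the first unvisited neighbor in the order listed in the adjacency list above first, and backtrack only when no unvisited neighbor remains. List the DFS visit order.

KJ, ZL, KO, ST, OC, IN, QS, RW, UD, RY, GU, SN, HA, RZ, EK, LV, RJ, UM

Visit KJ
KJ → ZL
ZL → KO
KJ → ST
KJ → OC
OC → IN
IN → QS
IN → RW
RW → UD
UD → RY
UD → GU
UD → SN
RW → HA
KJ → RZ
RZ → EK
KJ → LV
LV → RJ
RJ → UM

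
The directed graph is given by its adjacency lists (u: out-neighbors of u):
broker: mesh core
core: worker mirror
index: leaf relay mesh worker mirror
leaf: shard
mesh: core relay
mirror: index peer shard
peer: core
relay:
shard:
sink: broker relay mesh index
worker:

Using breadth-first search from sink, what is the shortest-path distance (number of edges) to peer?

3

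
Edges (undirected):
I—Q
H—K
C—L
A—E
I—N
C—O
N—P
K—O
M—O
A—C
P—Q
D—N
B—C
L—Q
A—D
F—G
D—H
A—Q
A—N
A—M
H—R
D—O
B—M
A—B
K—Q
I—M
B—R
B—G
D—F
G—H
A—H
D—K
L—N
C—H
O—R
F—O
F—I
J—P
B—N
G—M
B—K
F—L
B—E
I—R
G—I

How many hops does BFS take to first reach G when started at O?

Level 0: O
Level 1: C, D, F, K, M, R
Level 2: A, B, G, H, I, L, N, Q
Level 3: E, P
Level 4: J
G first appears at level 2.

2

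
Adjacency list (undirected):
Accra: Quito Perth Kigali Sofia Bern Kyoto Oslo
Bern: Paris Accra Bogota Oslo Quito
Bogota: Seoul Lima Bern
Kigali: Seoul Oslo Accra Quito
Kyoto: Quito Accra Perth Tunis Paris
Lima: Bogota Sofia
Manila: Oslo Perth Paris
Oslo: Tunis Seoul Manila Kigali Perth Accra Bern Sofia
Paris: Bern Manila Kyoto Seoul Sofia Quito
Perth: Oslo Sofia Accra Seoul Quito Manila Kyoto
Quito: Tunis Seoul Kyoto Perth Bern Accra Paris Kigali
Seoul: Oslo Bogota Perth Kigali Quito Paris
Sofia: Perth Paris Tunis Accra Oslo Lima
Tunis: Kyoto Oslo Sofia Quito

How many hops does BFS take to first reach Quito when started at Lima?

Level 0: Lima
Level 1: Bogota, Sofia
Level 2: Accra, Bern, Oslo, Paris, Perth, Seoul, Tunis
Level 3: Kigali, Kyoto, Manila, Quito
Quito first appears at level 3.

3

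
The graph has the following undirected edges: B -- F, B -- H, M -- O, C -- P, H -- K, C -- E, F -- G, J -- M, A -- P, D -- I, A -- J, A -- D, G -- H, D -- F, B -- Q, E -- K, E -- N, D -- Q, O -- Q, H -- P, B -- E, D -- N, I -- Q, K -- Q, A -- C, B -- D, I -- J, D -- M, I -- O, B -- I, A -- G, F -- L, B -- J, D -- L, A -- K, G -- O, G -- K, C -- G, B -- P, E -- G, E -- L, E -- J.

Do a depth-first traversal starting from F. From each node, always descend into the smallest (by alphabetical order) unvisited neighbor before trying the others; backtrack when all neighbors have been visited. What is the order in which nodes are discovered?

Visit F
F → B
B → D
D → A
A → C
C → E
E → G
G → H
H → K
K → Q
Q → I
I → J
J → M
M → O
H → P
E → L
E → N

F → B → D → A → C → E → G → H → K → Q → I → J → M → O → P → L → N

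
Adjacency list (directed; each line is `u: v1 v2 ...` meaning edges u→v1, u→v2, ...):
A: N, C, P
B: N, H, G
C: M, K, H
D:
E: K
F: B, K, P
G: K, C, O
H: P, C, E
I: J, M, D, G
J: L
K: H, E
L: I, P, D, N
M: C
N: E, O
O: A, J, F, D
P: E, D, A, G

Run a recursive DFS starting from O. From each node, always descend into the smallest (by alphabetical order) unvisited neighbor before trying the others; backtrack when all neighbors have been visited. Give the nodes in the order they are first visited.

Visit O
O → A
A → C
C → H
H → E
E → K
H → P
P → D
P → G
C → M
A → N
O → F
F → B
O → J
J → L
L → I

O → A → C → H → E → K → P → D → G → M → N → F → B → J → L → I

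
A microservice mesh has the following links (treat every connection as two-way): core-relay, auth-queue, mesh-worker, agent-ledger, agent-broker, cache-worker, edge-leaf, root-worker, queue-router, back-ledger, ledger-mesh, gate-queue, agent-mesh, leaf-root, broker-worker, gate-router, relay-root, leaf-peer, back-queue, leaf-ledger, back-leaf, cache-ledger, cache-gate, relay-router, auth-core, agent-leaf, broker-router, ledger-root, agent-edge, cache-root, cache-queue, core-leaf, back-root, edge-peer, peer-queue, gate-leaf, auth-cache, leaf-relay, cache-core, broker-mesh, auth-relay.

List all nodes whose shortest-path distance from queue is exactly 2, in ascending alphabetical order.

Level 0: queue
Level 1: auth, back, cache, gate, peer, router
Level 2: broker, core, edge, leaf, ledger, relay, root, worker
Level 3: agent, mesh

broker, core, edge, leaf, ledger, relay, root, worker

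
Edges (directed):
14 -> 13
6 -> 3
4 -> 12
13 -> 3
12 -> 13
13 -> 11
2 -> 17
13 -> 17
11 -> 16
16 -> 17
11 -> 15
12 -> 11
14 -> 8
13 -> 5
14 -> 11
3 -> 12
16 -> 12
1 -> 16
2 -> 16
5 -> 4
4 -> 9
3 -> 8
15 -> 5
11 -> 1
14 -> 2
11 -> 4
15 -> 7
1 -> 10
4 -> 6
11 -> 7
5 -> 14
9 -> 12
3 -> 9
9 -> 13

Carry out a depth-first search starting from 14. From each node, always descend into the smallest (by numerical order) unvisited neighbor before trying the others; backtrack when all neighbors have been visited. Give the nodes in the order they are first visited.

14, 2, 16, 12, 11, 1, 10, 4, 6, 3, 8, 9, 13, 5, 17, 7, 15

Visit 14
14 → 2
2 → 16
16 → 12
12 → 11
11 → 1
1 → 10
11 → 4
4 → 6
6 → 3
3 → 8
3 → 9
9 → 13
13 → 5
13 → 17
11 → 7
11 → 15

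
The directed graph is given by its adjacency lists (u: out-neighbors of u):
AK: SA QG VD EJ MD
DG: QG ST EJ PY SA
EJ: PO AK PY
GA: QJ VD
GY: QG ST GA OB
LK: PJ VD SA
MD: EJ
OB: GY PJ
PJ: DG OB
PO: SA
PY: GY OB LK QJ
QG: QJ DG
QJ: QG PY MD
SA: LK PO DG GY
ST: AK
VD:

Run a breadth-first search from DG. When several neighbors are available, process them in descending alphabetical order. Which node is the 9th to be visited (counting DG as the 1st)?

Visit DG; enqueue ST, SA, QG, PY, EJ → queue [ST, SA, QG, PY, EJ]
Visit ST; enqueue AK → queue [SA, QG, PY, EJ, AK]
Visit SA; enqueue PO, LK, GY → queue [QG, PY, EJ, AK, PO, LK, GY]
Visit QG; enqueue QJ → queue [PY, EJ, AK, PO, LK, GY, QJ]
Visit PY; enqueue OB → queue [EJ, AK, PO, LK, GY, QJ, OB]
Visit EJ → queue [AK, PO, LK, GY, QJ, OB]
Visit AK; enqueue VD, MD → queue [PO, LK, GY, QJ, OB, VD, MD]
Visit PO → queue [LK, GY, QJ, OB, VD, MD]
Visit LK; enqueue PJ → queue [GY, QJ, OB, VD, MD, PJ]
Visit GY; enqueue GA → queue [QJ, OB, VD, MD, PJ, GA]
Visit QJ → queue [OB, VD, MD, PJ, GA]
Visit OB → queue [VD, MD, PJ, GA]
Visit VD → queue [MD, PJ, GA]
Visit MD → queue [PJ, GA]
Visit PJ → queue [GA]
Visit GA → queue []

Visit order: DG, ST, SA, QG, PY, EJ, AK, PO, LK, GY, QJ, OB, VD, MD, PJ, GA

LK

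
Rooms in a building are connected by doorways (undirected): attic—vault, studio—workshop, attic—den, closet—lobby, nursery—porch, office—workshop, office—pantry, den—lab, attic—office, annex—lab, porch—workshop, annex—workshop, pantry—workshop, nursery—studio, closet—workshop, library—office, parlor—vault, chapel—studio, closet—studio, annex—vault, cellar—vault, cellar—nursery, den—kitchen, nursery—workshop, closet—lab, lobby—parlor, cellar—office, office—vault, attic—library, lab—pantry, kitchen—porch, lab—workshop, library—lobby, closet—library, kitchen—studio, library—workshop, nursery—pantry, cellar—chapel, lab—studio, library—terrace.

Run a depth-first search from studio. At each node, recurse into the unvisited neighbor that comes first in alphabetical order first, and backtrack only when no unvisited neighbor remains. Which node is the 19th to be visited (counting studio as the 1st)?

terrace

Visit studio
studio → chapel
chapel → cellar
cellar → nursery
nursery → pantry
pantry → lab
lab → annex
annex → vault
vault → attic
attic → den
den → kitchen
kitchen → porch
porch → workshop
workshop → closet
closet → library
library → lobby
lobby → parlor
library → office
library → terrace

Visit order: studio, chapel, cellar, nursery, pantry, lab, annex, vault, attic, den, kitchen, porch, workshop, closet, library, lobby, parlor, office, terrace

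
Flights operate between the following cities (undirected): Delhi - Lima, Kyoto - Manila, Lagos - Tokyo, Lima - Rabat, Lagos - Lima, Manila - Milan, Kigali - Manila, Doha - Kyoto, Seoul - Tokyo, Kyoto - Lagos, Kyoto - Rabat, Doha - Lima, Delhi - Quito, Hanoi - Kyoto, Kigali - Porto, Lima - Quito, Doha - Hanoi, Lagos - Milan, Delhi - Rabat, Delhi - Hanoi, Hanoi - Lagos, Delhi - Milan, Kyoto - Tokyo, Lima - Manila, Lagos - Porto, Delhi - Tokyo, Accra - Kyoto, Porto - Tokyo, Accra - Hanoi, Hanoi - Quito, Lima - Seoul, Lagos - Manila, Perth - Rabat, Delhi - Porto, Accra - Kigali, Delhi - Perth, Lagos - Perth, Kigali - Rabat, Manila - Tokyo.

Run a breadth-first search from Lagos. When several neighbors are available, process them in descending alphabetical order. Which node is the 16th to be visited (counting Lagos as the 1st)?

Visit Lagos; enqueue Tokyo, Porto, Perth, Milan, Manila, Lima, Kyoto, Hanoi → queue [Tokyo, Porto, Perth, Milan, Manila, Lima, Kyoto, Hanoi]
Visit Tokyo; enqueue Seoul, Delhi → queue [Porto, Perth, Milan, Manila, Lima, Kyoto, Hanoi, Seoul, Delhi]
Visit Porto; enqueue Kigali → queue [Perth, Milan, Manila, Lima, Kyoto, Hanoi, Seoul, Delhi, Kigali]
Visit Perth; enqueue Rabat → queue [Milan, Manila, Lima, Kyoto, Hanoi, Seoul, Delhi, Kigali, Rabat]
Visit Milan → queue [Manila, Lima, Kyoto, Hanoi, Seoul, Delhi, Kigali, Rabat]
Visit Manila → queue [Lima, Kyoto, Hanoi, Seoul, Delhi, Kigali, Rabat]
Visit Lima; enqueue Quito, Doha → queue [Kyoto, Hanoi, Seoul, Delhi, Kigali, Rabat, Quito, Doha]
Visit Kyoto; enqueue Accra → queue [Hanoi, Seoul, Delhi, Kigali, Rabat, Quito, Doha, Accra]
Visit Hanoi → queue [Seoul, Delhi, Kigali, Rabat, Quito, Doha, Accra]
Visit Seoul → queue [Delhi, Kigali, Rabat, Quito, Doha, Accra]
Visit Delhi → queue [Kigali, Rabat, Quito, Doha, Accra]
Visit Kigali → queue [Rabat, Quito, Doha, Accra]
Visit Rabat → queue [Quito, Doha, Accra]
Visit Quito → queue [Doha, Accra]
Visit Doha → queue [Accra]
Visit Accra → queue []

Visit order: Lagos, Tokyo, Porto, Perth, Milan, Manila, Lima, Kyoto, Hanoi, Seoul, Delhi, Kigali, Rabat, Quito, Doha, Accra

Accra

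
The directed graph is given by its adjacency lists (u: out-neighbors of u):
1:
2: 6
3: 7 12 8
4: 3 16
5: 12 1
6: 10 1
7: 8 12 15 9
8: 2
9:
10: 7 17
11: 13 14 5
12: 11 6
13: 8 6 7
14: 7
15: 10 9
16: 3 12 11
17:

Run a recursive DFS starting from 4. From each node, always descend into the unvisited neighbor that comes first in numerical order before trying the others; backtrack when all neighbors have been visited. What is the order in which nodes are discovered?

Visit 4
4 → 3
3 → 7
7 → 8
8 → 2
2 → 6
6 → 1
6 → 10
10 → 17
7 → 9
7 → 12
12 → 11
11 → 5
11 → 13
11 → 14
7 → 15
4 → 16

4, 3, 7, 8, 2, 6, 1, 10, 17, 9, 12, 11, 5, 13, 14, 15, 16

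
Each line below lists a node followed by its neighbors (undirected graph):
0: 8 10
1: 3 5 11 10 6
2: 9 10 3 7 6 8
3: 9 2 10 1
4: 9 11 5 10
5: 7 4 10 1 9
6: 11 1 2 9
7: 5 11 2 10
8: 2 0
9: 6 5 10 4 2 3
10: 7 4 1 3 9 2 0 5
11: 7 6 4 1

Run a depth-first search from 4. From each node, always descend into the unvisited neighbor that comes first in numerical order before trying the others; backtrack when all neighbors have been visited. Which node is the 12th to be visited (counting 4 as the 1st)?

Visit 4
4 → 5
5 → 1
1 → 3
3 → 2
2 → 6
6 → 9
9 → 10
10 → 0
0 → 8
10 → 7
7 → 11

Visit order: 4, 5, 1, 3, 2, 6, 9, 10, 0, 8, 7, 11

11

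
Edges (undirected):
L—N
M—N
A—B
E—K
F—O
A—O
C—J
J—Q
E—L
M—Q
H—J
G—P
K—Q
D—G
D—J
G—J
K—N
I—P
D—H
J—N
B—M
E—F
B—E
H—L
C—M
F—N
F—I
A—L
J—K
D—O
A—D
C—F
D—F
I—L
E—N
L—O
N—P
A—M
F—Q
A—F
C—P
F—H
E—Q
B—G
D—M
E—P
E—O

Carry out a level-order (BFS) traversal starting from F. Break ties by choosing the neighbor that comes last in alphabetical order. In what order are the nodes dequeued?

Visit F; enqueue Q, O, N, I, H, E, D, C, A → queue [Q, O, N, I, H, E, D, C, A]
Visit Q; enqueue M, K, J → queue [O, N, I, H, E, D, C, A, M, K, J]
Visit O; enqueue L → queue [N, I, H, E, D, C, A, M, K, J, L]
Visit N; enqueue P → queue [I, H, E, D, C, A, M, K, J, L, P]
Visit I → queue [H, E, D, C, A, M, K, J, L, P]
Visit H → queue [E, D, C, A, M, K, J, L, P]
Visit E; enqueue B → queue [D, C, A, M, K, J, L, P, B]
Visit D; enqueue G → queue [C, A, M, K, J, L, P, B, G]
Visit C → queue [A, M, K, J, L, P, B, G]
Visit A → queue [M, K, J, L, P, B, G]
Visit M → queue [K, J, L, P, B, G]
Visit K → queue [J, L, P, B, G]
Visit J → queue [L, P, B, G]
Visit L → queue [P, B, G]
Visit P → queue [B, G]
Visit B → queue [G]
Visit G → queue []

F, Q, O, N, I, H, E, D, C, A, M, K, J, L, P, B, G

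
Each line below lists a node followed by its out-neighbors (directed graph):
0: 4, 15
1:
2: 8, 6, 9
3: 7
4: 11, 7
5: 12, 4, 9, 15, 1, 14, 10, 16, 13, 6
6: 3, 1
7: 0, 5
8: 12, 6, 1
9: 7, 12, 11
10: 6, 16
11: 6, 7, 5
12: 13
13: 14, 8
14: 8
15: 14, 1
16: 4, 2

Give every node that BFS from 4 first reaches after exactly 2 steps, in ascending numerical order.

0, 5, 6

Level 0: 4
Level 1: 7, 11
Level 2: 0, 5, 6
Level 3: 1, 3, 9, 10, 12, 13, 14, 15, 16
Level 4: 2, 8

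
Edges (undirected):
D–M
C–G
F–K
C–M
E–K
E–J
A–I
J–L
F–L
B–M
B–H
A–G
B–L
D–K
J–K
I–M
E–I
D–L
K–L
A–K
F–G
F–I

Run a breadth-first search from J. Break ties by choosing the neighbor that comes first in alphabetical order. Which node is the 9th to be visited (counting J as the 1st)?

B

Visit J; enqueue E, K, L → queue [E, K, L]
Visit E; enqueue I → queue [K, L, I]
Visit K; enqueue A, D, F → queue [L, I, A, D, F]
Visit L; enqueue B → queue [I, A, D, F, B]
Visit I; enqueue M → queue [A, D, F, B, M]
Visit A; enqueue G → queue [D, F, B, M, G]
Visit D → queue [F, B, M, G]
Visit F → queue [B, M, G]
Visit B; enqueue H → queue [M, G, H]
Visit M; enqueue C → queue [G, H, C]
Visit G → queue [H, C]
Visit H → queue [C]
Visit C → queue []

Visit order: J, E, K, L, I, A, D, F, B, M, G, H, C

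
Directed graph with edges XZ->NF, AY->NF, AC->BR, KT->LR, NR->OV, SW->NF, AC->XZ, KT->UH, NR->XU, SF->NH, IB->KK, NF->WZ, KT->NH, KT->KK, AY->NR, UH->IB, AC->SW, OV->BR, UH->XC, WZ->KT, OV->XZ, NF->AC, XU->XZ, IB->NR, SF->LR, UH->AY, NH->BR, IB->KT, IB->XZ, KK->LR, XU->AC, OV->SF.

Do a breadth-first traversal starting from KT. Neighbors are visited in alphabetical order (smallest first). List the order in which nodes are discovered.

KT → KK → LR → NH → UH → BR → AY → IB → XC → NF → NR → XZ → AC → WZ → OV → XU → SW → SF

Visit KT; enqueue KK, LR, NH, UH → queue [KK, LR, NH, UH]
Visit KK → queue [LR, NH, UH]
Visit LR → queue [NH, UH]
Visit NH; enqueue BR → queue [UH, BR]
Visit UH; enqueue AY, IB, XC → queue [BR, AY, IB, XC]
Visit BR → queue [AY, IB, XC]
Visit AY; enqueue NF, NR → queue [IB, XC, NF, NR]
Visit IB; enqueue XZ → queue [XC, NF, NR, XZ]
Visit XC → queue [NF, NR, XZ]
Visit NF; enqueue AC, WZ → queue [NR, XZ, AC, WZ]
Visit NR; enqueue OV, XU → queue [XZ, AC, WZ, OV, XU]
Visit XZ → queue [AC, WZ, OV, XU]
Visit AC; enqueue SW → queue [WZ, OV, XU, SW]
Visit WZ → queue [OV, XU, SW]
Visit OV; enqueue SF → queue [XU, SW, SF]
Visit XU → queue [SW, SF]
Visit SW → queue [SF]
Visit SF → queue []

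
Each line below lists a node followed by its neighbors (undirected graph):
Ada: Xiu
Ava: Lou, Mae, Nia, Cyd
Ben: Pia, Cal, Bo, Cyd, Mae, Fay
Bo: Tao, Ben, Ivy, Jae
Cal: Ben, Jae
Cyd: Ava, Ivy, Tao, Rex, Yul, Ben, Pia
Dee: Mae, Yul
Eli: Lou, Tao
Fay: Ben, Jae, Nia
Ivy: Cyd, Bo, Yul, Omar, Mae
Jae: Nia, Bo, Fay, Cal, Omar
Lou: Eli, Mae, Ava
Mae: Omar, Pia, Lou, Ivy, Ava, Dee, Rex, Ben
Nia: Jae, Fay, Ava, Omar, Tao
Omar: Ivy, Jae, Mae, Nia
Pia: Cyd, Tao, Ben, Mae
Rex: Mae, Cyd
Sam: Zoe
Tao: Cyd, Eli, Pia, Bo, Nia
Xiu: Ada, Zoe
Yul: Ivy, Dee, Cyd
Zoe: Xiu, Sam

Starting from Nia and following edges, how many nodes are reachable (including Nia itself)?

18

BFS from Nia visits: Nia, Jae, Fay, Ava, Omar, Tao, Bo, Cal, Ben, Lou, Mae, Cyd, Ivy, Eli, Pia, Dee, Rex, Yul
Reachable nodes: 18 of 22 total.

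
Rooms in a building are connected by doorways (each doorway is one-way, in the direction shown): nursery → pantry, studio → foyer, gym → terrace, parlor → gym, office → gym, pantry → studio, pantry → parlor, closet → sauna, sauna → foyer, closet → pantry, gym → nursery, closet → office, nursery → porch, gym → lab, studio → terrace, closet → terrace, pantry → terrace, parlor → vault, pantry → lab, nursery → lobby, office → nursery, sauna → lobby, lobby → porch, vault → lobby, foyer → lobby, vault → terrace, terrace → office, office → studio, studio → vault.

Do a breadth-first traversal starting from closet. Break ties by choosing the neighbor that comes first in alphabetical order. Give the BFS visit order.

closet → office → pantry → sauna → terrace → gym → nursery → studio → lab → parlor → foyer → lobby → porch → vault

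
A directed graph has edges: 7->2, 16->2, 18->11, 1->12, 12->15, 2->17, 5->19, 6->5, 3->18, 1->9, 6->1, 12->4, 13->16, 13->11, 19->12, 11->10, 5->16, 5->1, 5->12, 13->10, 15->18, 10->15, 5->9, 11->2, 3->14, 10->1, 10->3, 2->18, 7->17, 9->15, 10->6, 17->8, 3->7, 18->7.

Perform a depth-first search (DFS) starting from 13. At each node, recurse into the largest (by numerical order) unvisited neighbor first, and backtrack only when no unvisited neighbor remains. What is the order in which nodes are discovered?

Visit 13
13 → 16
16 → 2
2 → 18
18 → 11
11 → 10
10 → 15
10 → 6
6 → 5
5 → 19
19 → 12
12 → 4
5 → 9
5 → 1
10 → 3
3 → 14
3 → 7
7 → 17
17 → 8

13 → 16 → 2 → 18 → 11 → 10 → 15 → 6 → 5 → 19 → 12 → 4 → 9 → 1 → 3 → 14 → 7 → 17 → 8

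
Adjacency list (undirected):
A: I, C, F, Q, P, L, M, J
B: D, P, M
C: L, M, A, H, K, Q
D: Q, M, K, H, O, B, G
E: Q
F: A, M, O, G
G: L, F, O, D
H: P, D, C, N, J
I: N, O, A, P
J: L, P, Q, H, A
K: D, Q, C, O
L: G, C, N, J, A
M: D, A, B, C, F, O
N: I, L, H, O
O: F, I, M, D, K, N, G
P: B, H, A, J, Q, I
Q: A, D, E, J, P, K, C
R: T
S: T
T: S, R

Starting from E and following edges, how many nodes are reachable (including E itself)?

17

BFS from E visits: E, Q, A, D, J, P, K, C, I, F, L, M, H, O, B, G, N
Reachable nodes: 17 of 20 total.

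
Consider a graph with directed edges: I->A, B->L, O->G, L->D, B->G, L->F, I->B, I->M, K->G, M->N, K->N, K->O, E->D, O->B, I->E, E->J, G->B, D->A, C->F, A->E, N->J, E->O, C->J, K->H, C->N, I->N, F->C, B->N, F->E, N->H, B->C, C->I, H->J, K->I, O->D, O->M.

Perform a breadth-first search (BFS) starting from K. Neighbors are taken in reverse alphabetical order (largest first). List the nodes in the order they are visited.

K, O, N, I, H, G, M, D, B, J, E, A, L, C, F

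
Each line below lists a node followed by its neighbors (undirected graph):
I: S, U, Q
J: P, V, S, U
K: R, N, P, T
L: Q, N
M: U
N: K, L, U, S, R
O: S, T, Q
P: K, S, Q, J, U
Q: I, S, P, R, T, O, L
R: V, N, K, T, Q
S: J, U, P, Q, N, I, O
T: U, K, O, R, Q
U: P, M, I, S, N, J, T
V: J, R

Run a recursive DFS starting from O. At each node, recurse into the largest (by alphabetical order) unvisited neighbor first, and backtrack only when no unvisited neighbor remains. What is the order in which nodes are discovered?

O -> T -> U -> S -> Q -> R -> V -> J -> P -> K -> N -> L -> I -> M

Visit O
O → T
T → U
U → S
S → Q
Q → R
R → V
V → J
J → P
P → K
K → N
N → L
Q → I
U → M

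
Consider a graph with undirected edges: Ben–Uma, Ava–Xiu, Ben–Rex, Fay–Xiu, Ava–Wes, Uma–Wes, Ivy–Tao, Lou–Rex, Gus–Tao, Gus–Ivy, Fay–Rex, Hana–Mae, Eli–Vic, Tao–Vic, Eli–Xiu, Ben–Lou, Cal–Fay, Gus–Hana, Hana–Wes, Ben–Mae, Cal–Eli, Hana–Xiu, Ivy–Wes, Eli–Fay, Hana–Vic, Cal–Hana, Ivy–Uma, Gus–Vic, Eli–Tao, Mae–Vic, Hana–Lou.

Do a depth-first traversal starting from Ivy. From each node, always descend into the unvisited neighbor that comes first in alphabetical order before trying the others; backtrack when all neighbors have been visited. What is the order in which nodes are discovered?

Visit Ivy
Ivy → Gus
Gus → Hana
Hana → Cal
Cal → Eli
Eli → Fay
Fay → Rex
Rex → Ben
Ben → Lou
Ben → Mae
Mae → Vic
Vic → Tao
Ben → Uma
Uma → Wes
Wes → Ava
Ava → Xiu

Ivy → Gus → Hana → Cal → Eli → Fay → Rex → Ben → Lou → Mae → Vic → Tao → Uma → Wes → Ava → Xiu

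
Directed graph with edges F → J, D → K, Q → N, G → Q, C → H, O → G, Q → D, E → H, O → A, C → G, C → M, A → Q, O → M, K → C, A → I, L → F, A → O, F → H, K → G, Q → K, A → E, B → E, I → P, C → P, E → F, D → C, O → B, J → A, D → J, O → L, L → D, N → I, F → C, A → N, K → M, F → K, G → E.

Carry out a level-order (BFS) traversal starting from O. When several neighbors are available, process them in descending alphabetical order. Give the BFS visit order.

O M L G B A F D Q E N I K J H C P

Visit O; enqueue M, L, G, B, A → queue [M, L, G, B, A]
Visit M → queue [L, G, B, A]
Visit L; enqueue F, D → queue [G, B, A, F, D]
Visit G; enqueue Q, E → queue [B, A, F, D, Q, E]
Visit B → queue [A, F, D, Q, E]
Visit A; enqueue N, I → queue [F, D, Q, E, N, I]
Visit F; enqueue K, J, H, C → queue [D, Q, E, N, I, K, J, H, C]
Visit D → queue [Q, E, N, I, K, J, H, C]
Visit Q → queue [E, N, I, K, J, H, C]
Visit E → queue [N, I, K, J, H, C]
Visit N → queue [I, K, J, H, C]
Visit I; enqueue P → queue [K, J, H, C, P]
Visit K → queue [J, H, C, P]
Visit J → queue [H, C, P]
Visit H → queue [C, P]
Visit C → queue [P]
Visit P → queue []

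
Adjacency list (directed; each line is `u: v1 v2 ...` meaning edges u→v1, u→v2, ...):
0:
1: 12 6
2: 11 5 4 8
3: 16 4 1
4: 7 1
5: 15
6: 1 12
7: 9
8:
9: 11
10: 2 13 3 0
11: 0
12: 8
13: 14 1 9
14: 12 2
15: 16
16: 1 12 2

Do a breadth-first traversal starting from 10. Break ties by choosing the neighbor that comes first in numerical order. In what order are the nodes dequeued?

10 -> 0 -> 2 -> 3 -> 13 -> 4 -> 5 -> 8 -> 11 -> 1 -> 16 -> 9 -> 14 -> 7 -> 15 -> 6 -> 12

Visit 10; enqueue 0, 2, 3, 13 → queue [0, 2, 3, 13]
Visit 0 → queue [2, 3, 13]
Visit 2; enqueue 4, 5, 8, 11 → queue [3, 13, 4, 5, 8, 11]
Visit 3; enqueue 1, 16 → queue [13, 4, 5, 8, 11, 1, 16]
Visit 13; enqueue 9, 14 → queue [4, 5, 8, 11, 1, 16, 9, 14]
Visit 4; enqueue 7 → queue [5, 8, 11, 1, 16, 9, 14, 7]
Visit 5; enqueue 15 → queue [8, 11, 1, 16, 9, 14, 7, 15]
Visit 8 → queue [11, 1, 16, 9, 14, 7, 15]
Visit 11 → queue [1, 16, 9, 14, 7, 15]
Visit 1; enqueue 6, 12 → queue [16, 9, 14, 7, 15, 6, 12]
Visit 16 → queue [9, 14, 7, 15, 6, 12]
Visit 9 → queue [14, 7, 15, 6, 12]
Visit 14 → queue [7, 15, 6, 12]
Visit 7 → queue [15, 6, 12]
Visit 15 → queue [6, 12]
Visit 6 → queue [12]
Visit 12 → queue []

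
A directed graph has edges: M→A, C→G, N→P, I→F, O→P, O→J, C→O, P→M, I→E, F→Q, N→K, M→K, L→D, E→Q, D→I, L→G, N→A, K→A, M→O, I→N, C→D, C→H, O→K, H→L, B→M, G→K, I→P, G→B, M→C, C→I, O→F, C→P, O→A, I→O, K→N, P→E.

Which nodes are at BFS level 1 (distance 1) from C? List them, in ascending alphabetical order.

Level 0: C
Level 1: D, G, H, I, O, P
Level 2: A, B, E, F, J, K, L, M, N
Level 3: Q

D, G, H, I, O, P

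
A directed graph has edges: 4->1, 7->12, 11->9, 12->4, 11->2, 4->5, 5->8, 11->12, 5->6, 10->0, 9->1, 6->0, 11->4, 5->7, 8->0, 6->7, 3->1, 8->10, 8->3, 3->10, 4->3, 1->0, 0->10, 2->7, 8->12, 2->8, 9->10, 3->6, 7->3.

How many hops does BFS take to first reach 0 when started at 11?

3

Level 0: 11
Level 1: 2, 4, 9, 12
Level 2: 1, 3, 5, 7, 8, 10
Level 3: 0, 6
0 first appears at level 3.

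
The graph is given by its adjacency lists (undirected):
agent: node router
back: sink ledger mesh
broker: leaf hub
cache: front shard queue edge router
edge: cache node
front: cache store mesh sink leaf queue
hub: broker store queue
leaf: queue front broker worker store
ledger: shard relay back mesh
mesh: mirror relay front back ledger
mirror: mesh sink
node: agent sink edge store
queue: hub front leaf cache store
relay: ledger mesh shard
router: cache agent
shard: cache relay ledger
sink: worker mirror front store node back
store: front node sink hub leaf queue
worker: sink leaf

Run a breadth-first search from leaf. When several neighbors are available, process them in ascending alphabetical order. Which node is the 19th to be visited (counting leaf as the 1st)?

Visit leaf; enqueue broker, front, queue, store, worker → queue [broker, front, queue, store, worker]
Visit broker; enqueue hub → queue [front, queue, store, worker, hub]
Visit front; enqueue cache, mesh, sink → queue [queue, store, worker, hub, cache, mesh, sink]
Visit queue → queue [store, worker, hub, cache, mesh, sink]
Visit store; enqueue node → queue [worker, hub, cache, mesh, sink, node]
Visit worker → queue [hub, cache, mesh, sink, node]
Visit hub → queue [cache, mesh, sink, node]
Visit cache; enqueue edge, router, shard → queue [mesh, sink, node, edge, router, shard]
Visit mesh; enqueue back, ledger, mirror, relay → queue [sink, node, edge, router, shard, back, ledger, mirror, relay]
Visit sink → queue [node, edge, router, shard, back, ledger, mirror, relay]
Visit node; enqueue agent → queue [edge, router, shard, back, ledger, mirror, relay, agent]
Visit edge → queue [router, shard, back, ledger, mirror, relay, agent]
Visit router → queue [shard, back, ledger, mirror, relay, agent]
Visit shard → queue [back, ledger, mirror, relay, agent]
Visit back → queue [ledger, mirror, relay, agent]
Visit ledger → queue [mirror, relay, agent]
Visit mirror → queue [relay, agent]
Visit relay → queue [agent]
Visit agent → queue []

Visit order: leaf, broker, front, queue, store, worker, hub, cache, mesh, sink, node, edge, router, shard, back, ledger, mirror, relay, agent

agent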